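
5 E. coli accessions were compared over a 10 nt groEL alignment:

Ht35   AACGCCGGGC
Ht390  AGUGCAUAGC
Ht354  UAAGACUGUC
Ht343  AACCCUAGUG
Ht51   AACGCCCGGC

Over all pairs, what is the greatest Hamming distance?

Pairwise Hamming distances:
  Ht35 vs Ht390: 5
  Ht35 vs Ht354: 5
  Ht35 vs Ht343: 5
  Ht35 vs Ht51: 1
  Ht390 vs Ht354: 7
  Ht390 vs Ht343: 8
  Ht390 vs Ht51: 5
  Ht354 vs Ht343: 7
  Ht354 vs Ht51: 5
  Ht343 vs Ht51: 5
The largest is 8, between Ht390 and Ht343.

8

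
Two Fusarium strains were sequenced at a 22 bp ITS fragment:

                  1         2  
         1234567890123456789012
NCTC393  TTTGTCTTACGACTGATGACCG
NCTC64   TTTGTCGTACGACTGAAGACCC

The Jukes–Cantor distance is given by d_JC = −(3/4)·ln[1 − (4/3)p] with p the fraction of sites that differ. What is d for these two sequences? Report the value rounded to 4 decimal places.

0.1505

Mismatches occur at site 7 (T↔G), site 17 (T↔A), site 22 (G↔C).
p = 3/22 = 0.136364.
d = −0.75 · ln(1 − (4/3)·0.136364) = −0.75 · ln(0.818181) = −0.75 · (-0.200672) = 0.1505.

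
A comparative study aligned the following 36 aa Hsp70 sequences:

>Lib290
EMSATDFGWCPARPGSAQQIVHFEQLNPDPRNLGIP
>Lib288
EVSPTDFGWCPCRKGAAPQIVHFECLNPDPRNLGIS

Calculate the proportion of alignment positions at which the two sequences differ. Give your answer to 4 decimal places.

0.2222

Differing sites — 2:M/V; 4:A/P; 12:A/C; 14:P/K; 16:S/A; 18:Q/P; 25:Q/C; 36:P/S.
There are 8 differences over 36 sites, so p = 8/36 = 0.2222.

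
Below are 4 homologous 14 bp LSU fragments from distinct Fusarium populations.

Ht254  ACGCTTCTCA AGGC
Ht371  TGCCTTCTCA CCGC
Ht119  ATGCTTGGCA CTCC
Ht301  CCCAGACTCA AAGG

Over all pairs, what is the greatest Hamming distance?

Pairwise Hamming distances:
  Ht254 vs Ht371: 5
  Ht254 vs Ht119: 6
  Ht254 vs Ht301: 7
  Ht371 vs Ht119: 7
  Ht371 vs Ht301: 8
  Ht119 vs Ht301: 12
The largest is 12, between Ht119 and Ht301.

12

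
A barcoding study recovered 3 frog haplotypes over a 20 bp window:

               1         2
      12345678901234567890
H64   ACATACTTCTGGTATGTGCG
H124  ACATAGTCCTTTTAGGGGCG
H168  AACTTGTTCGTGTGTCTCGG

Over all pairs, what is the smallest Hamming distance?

Pairwise Hamming distances:
  H64 vs H124: 6
  H64 vs H168: 10
  H124 vs H168: 12
The smallest is 6, between H64 and H124.

6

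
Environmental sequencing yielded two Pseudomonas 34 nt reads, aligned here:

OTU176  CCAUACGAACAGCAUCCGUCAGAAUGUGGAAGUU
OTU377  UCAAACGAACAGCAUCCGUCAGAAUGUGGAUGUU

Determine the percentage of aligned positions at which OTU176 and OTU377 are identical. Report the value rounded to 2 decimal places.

91.18%

Differing sites — 1:C/U; 4:U/A; 31:A/U.
31 of the 34 sites match, so the percent identity is 31/34 × 100 = 91.18%.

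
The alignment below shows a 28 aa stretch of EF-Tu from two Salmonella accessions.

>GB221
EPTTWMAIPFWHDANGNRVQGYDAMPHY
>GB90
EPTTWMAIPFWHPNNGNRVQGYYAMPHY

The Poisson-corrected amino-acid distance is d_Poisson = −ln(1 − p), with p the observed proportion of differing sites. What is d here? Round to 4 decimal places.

0.1133

Mismatches occur at site 13 (D↔P), site 14 (A↔N), site 23 (D↔Y).
p = 3/28 = 0.107143.
d = −ln(1 − 0.107143) = −ln(0.892857) = 0.1133.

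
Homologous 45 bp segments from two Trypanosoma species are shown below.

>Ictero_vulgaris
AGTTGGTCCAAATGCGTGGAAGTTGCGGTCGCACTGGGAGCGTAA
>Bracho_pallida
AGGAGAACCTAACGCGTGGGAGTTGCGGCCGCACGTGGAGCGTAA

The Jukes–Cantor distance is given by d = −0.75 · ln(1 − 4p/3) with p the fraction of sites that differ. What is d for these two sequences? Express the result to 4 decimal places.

0.2635

Differing sites — 3:T/G; 4:T/A; 6:G/A; 7:T/A; 10:A/T; 13:T/C; 20:A/G; 29:T/C; 35:T/G; 36:G/T.
p = 10/45 = 0.222222.
d = −0.75 · ln(1 − (4/3)·0.222222) = −0.75 · ln(0.703704) = −0.75 · (-0.351397) = 0.2635.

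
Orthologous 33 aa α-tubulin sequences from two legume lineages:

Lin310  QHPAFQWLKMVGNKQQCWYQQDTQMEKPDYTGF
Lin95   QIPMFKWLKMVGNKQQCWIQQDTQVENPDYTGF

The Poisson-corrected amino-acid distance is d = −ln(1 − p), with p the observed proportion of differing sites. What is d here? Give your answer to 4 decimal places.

0.2007

The sequences differ at positions 2 (H/I), 4 (A/M), 6 (Q/K), 19 (Y/I), 25 (M/V), 27 (K/N).
p = 6/33 = 0.181818.
d = −ln(1 − 0.181818) = −ln(0.818182) = 0.2007.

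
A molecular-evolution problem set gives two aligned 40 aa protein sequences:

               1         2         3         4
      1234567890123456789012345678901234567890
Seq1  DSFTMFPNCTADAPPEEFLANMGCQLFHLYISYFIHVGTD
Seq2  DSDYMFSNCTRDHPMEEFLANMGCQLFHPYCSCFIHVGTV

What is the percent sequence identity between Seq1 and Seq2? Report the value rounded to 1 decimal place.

75.0%

Mismatches occur at site 3 (F/D), site 4 (T/Y), site 7 (P/S), site 11 (A/R), site 13 (A/H), site 15 (P/M), site 29 (L/P), site 31 (I/C), site 33 (Y/C), site 40 (D/V).
30 of the 40 sites match, so the percent identity is 30/40 × 100 = 75.0%.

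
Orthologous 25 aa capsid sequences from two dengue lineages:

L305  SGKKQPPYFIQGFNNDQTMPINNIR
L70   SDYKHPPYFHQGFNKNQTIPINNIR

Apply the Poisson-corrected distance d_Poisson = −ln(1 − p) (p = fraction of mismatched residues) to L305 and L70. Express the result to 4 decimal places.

The sequences differ at positions 2 (G/D), 3 (K/Y), 5 (Q/H), 10 (I/H), 15 (N/K), 16 (D/N), 19 (M/I).
p = 7/25 = 0.280000.
d = −ln(1 − 0.280000) = −ln(0.720000) = 0.3285.

0.3285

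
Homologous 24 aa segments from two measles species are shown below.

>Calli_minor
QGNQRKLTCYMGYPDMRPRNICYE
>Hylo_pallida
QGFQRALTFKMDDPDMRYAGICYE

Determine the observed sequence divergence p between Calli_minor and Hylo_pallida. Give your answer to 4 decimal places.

0.3750

Mismatches occur at site 3 (N/F), site 6 (K/A), site 9 (C/F), site 10 (Y/K), site 12 (G/D), site 13 (Y/D), site 18 (P/Y), site 19 (R/A), site 20 (N/G).
There are 9 differences over 24 sites, so p = 9/24 = 0.3750.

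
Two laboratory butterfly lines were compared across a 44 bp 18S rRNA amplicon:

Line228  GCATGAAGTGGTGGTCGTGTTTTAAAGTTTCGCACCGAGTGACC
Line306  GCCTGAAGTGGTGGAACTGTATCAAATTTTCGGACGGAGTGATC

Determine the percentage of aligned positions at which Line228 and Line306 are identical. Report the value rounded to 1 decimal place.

Differing sites — 3:A/C; 15:T/A; 16:C/A; 17:G/C; 21:T/A; 23:T/C; 27:G/T; 33:C/G; 36:C/G; 43:C/T.
34 of the 44 sites match, so the percent identity is 34/44 × 100 = 77.3%.

77.3%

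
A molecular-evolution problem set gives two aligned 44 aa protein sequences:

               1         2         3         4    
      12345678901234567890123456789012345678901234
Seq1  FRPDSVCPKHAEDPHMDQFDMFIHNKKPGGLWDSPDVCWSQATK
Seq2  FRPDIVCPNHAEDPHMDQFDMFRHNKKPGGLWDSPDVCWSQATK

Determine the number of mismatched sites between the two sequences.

Differing sites — 5:S/I; 9:K/N; 23:I/R.
That gives 3 mismatches out of 44 aligned sites, so the Hamming distance is 3.

3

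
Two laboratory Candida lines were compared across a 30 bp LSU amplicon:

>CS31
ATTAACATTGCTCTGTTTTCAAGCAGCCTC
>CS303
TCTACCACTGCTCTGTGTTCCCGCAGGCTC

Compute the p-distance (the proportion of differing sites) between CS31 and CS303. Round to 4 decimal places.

The sequences differ at positions 1 (A/T), 2 (T/C), 5 (A/C), 8 (T/C), 17 (T/G), 21 (A/C), 22 (A/C), 27 (C/G).
There are 8 differences over 30 sites, so p = 8/30 = 0.2667.

0.2667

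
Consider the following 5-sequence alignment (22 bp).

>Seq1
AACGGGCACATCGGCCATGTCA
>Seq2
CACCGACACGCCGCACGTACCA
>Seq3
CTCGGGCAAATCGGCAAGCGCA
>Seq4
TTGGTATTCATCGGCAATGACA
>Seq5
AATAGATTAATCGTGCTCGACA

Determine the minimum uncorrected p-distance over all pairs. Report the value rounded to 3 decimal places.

Pairwise Hamming distances:
  Seq1 vs Seq2: 10
  Seq1 vs Seq3: 7
  Seq1 vs Seq4: 9
  Seq1 vs Seq5: 11
  Seq2 vs Seq3: 13
  Seq2 vs Seq4: 15
  Seq2 vs Seq5: 14
  Seq3 vs Seq4: 10
  Seq3 vs Seq5: 14
  Seq4 vs Seq5: 11
The smallest is 7 mismatches, between Seq1 and Seq3; p = 7/22 = 0.318.

0.318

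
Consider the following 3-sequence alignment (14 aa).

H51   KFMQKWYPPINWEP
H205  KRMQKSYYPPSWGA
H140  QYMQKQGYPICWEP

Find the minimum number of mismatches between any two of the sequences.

6

Pairwise Hamming distances:
  H51 vs H205: 7
  H51 vs H140: 6
  H205 vs H140: 8
The smallest is 6, between H51 and H140.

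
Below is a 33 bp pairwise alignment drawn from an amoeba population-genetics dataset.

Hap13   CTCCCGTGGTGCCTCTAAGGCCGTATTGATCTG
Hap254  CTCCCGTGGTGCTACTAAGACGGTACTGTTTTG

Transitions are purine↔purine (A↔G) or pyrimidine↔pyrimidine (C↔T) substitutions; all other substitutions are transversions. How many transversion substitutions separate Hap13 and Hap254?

The sequences differ at positions 13 (C/T, transition), 14 (T/A, transversion), 20 (G/A, transition), 22 (C/G, transversion), 26 (T/C, transition), 29 (A/T, transversion), 31 (C/T, transition).
Of the 7 differences, 4 transitions and 3 transversions, so the answer is 3.

3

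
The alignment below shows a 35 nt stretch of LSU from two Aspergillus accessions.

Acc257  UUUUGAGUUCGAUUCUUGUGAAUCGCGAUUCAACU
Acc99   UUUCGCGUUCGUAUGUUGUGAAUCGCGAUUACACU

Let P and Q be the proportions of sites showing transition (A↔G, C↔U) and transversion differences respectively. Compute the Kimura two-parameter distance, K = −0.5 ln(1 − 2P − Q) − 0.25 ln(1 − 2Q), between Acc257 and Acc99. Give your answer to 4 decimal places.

0.2347

Differing sites — 4:U/C (Ti); 6:A/C (Tv); 12:A/U (Tv); 13:U/A (Tv); 15:C/G (Tv); 31:C/A (Tv); 32:A/C (Tv).
Of the 7 differences, 1 transition and 6 transversions over 35 sites: P = 1/35 = 0.028571, Q = 6/35 = 0.171429.
d = −0.5·ln(0.771429) − 0.25·ln(0.657142) = −0.5·(-0.259511) − 0.25·(-0.419855) = 0.2347.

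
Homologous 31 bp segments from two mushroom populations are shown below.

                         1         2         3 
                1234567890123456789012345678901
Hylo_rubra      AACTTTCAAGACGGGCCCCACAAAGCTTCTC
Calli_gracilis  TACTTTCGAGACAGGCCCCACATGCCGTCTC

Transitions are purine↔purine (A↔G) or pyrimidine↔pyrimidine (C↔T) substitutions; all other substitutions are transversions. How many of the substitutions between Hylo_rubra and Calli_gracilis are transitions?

Mismatches occur at site 1 (A→T, transversion), site 8 (A→G, transition), site 13 (G→A, transition), site 23 (A→T, transversion), site 24 (A→G, transition), site 25 (G→C, transversion), site 27 (T→G, transversion).
Of the 7 differences, 3 transitions and 4 transversions, so the answer is 3.

3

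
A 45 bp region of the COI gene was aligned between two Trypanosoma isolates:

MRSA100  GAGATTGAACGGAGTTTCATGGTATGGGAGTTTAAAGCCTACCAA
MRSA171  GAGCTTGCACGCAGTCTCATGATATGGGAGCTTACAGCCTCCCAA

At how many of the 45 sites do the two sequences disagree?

8

The sequences differ at positions 4 (A/C), 8 (A/C), 12 (G/C), 16 (T/C), 22 (G/A), 31 (T/C), 35 (A/C), 41 (A/C).
That gives 8 mismatches out of 45 aligned sites, so the Hamming distance is 8.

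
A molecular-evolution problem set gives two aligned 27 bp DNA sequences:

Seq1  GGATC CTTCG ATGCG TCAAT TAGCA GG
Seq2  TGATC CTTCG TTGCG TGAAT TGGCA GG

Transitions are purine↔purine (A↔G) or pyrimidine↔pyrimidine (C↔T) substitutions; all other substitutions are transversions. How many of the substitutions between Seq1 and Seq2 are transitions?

1

Differing sites — 1:G/T (Tv); 11:A/T (Tv); 17:C/G (Tv); 22:A/G (Ti).
Of the 4 differences, 1 transition and 3 transversions, so the answer is 1.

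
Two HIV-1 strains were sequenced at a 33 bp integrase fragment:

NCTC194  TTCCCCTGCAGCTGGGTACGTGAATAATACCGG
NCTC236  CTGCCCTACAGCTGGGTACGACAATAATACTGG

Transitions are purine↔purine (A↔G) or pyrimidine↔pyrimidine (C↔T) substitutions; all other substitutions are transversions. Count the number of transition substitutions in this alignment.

3

Differing sites — 1:T/C (Ti); 3:C/G (Tv); 8:G/A (Ti); 21:T/A (Tv); 22:G/C (Tv); 31:C/T (Ti).
Of the 6 differences, 3 transitions and 3 transversions, so the answer is 3.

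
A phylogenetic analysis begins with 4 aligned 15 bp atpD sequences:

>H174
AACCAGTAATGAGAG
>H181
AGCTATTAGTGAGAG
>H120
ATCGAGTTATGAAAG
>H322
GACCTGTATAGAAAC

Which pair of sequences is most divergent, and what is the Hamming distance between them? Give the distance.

Pairwise Hamming distances:
  H174 vs H181: 4
  H174 vs H120: 4
  H174 vs H322: 6
  H181 vs H120: 6
  H181 vs H322: 9
  H120 vs H322: 8
The largest is 9, between H181 and H322.

9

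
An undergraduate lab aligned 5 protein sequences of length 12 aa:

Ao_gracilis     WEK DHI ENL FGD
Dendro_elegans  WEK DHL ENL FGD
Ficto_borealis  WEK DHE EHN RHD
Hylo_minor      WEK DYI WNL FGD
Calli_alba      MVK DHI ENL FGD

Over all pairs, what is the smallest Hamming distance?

Pairwise Hamming distances:
  Ao_gracilis vs Dendro_elegans: 1
  Ao_gracilis vs Ficto_borealis: 5
  Ao_gracilis vs Hylo_minor: 2
  Ao_gracilis vs Calli_alba: 2
  Dendro_elegans vs Ficto_borealis: 5
  Dendro_elegans vs Hylo_minor: 3
  Dendro_elegans vs Calli_alba: 3
  Ficto_borealis vs Hylo_minor: 7
  Ficto_borealis vs Calli_alba: 7
  Hylo_minor vs Calli_alba: 4
The smallest is 1, between Ao_gracilis and Dendro_elegans.

1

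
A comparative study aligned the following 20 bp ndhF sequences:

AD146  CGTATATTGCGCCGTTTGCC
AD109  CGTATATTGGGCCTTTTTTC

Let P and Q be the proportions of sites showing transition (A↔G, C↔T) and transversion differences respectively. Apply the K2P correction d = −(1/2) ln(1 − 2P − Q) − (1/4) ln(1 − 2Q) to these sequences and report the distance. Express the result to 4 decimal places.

Differing sites — 10:C/G (Tv); 14:G/T (Tv); 18:G/T (Tv); 19:C/T (Ti).
Of the 4 differences, 1 transition and 3 transversions over 20 sites: P = 1/20 = 0.050000, Q = 3/20 = 0.150000.
d = −0.5·ln(0.750000) − 0.25·ln(0.700000) = −0.5·(-0.287682) − 0.25·(-0.356675) = 0.2330.

0.2330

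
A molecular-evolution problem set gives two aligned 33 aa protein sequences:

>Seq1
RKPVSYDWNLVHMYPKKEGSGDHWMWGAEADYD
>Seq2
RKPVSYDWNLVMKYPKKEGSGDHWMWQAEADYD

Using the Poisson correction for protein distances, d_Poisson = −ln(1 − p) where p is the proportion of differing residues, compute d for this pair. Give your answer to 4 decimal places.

0.0953

Mismatches occur at site 12 (H→M), site 13 (M→K), site 27 (G→Q).
p = 3/33 = 0.090909.
d = −ln(1 − 0.090909) = −ln(0.909091) = 0.0953.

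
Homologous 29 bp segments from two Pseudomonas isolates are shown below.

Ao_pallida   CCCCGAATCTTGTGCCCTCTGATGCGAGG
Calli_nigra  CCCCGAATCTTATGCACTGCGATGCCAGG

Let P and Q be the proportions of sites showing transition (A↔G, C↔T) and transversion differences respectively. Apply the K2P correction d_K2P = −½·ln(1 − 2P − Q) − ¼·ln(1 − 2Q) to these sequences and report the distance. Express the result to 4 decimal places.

The sequences differ at positions 12 (G/A, transition), 16 (C/A, transversion), 19 (C/G, transversion), 20 (T/C, transition), 26 (G/C, transversion).
Of the 5 differences, 2 transitions and 3 transversions over 29 sites: P = 2/29 = 0.068966, Q = 3/29 = 0.103448.
d = −0.5·ln(0.758620) − 0.25·ln(0.793104) = −0.5·(-0.276254) − 0.25·(-0.231801) = 0.1961.

0.1961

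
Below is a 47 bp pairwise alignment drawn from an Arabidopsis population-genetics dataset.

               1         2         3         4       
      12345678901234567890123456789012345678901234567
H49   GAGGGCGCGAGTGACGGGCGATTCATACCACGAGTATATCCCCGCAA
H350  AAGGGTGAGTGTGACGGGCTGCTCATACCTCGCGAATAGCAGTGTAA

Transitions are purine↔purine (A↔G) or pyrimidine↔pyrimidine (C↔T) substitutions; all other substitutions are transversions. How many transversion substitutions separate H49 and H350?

9

Mismatches occur at site 1 (G→A, transition), site 6 (C→T, transition), site 8 (C→A, transversion), site 10 (A→T, transversion), site 20 (G→T, transversion), site 21 (A→G, transition), site 22 (T→C, transition), site 30 (A→T, transversion), site 33 (A→C, transversion), site 35 (T→A, transversion), site 39 (T→G, transversion), site 41 (C→A, transversion), site 42 (C→G, transversion), site 43 (C→T, transition), site 45 (C→T, transition).
Of the 15 differences, 6 transitions and 9 transversions, so the answer is 9.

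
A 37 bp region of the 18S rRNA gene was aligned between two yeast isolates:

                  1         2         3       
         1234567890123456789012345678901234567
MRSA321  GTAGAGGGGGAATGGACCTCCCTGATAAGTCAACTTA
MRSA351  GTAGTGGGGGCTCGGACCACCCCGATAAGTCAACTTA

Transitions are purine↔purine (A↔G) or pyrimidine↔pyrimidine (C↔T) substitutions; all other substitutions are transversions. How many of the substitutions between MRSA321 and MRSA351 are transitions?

2

Differing sites — 5:A/T (Tv); 11:A/C (Tv); 12:A/T (Tv); 13:T/C (Ti); 19:T/A (Tv); 23:T/C (Ti).
Of the 6 differences, 2 transitions and 4 transversions, so the answer is 2.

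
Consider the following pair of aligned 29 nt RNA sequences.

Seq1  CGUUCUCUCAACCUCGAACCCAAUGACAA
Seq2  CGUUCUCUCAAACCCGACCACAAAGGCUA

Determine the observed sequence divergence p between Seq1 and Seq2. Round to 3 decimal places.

The sequences differ at positions 12 (C/A), 14 (U/C), 18 (A/C), 20 (C/A), 24 (U/A), 26 (A/G), 28 (A/U).
There are 7 differences over 29 sites, so p = 7/29 = 0.241.

0.241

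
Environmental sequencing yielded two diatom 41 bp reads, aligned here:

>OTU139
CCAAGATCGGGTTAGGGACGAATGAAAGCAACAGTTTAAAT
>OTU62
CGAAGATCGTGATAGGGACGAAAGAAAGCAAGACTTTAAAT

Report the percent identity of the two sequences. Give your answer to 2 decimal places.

Mismatches occur at site 2 (C→G), site 10 (G→T), site 12 (T→A), site 23 (T→A), site 32 (C→G), site 34 (G→C).
35 of the 41 sites match, so the percent identity is 35/41 × 100 = 85.37%.

85.37%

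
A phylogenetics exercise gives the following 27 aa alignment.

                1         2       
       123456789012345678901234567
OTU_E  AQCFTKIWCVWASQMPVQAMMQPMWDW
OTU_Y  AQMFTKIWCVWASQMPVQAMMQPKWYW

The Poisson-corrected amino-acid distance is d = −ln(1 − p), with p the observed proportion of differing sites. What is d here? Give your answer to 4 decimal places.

The sequences differ at positions 3 (C/M), 24 (M/K), 26 (D/Y).
p = 3/27 = 0.111111.
d = −ln(1 − 0.111111) = −ln(0.888889) = 0.1178.

0.1178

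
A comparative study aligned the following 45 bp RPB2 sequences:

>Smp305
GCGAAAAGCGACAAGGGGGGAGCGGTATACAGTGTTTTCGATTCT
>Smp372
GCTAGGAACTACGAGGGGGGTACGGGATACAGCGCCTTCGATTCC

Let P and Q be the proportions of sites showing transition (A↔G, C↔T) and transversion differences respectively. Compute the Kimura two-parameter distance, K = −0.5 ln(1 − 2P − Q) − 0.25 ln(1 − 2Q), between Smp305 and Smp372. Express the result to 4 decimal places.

Differing sites — 3:G/T (Tv); 5:A/G (Ti); 6:A/G (Ti); 8:G/A (Ti); 10:G/T (Tv); 13:A/G (Ti); 21:A/T (Tv); 22:G/A (Ti); 26:T/G (Tv); 33:T/C (Ti); 35:T/C (Ti); 36:T/C (Ti); 45:T/C (Ti).
Of the 13 differences, 9 transitions and 4 transversions over 45 sites: P = 9/45 = 0.200000, Q = 4/45 = 0.088889.
d = −0.5·ln(0.511111) − 0.25·ln(0.822222) = −0.5·(-0.671168) − 0.25·(-0.195745) = 0.3845.

0.3845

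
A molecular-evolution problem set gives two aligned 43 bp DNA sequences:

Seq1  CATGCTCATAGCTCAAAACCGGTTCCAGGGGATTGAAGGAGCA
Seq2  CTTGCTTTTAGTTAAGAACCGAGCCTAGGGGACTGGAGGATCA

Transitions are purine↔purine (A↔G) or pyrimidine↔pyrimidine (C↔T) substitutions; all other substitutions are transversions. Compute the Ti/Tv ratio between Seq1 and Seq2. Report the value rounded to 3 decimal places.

The sequences differ at positions 2 (A/T, transversion), 7 (C/T, transition), 8 (A/T, transversion), 12 (C/T, transition), 14 (C/A, transversion), 16 (A/G, transition), 22 (G/A, transition), 23 (T/G, transversion), 24 (T/C, transition), 26 (C/T, transition), 33 (T/C, transition), 36 (A/G, transition), 41 (G/T, transversion).
Of the 13 differences, 8 transitions and 5 transversions, so Ti/Tv = 8/5 = 1.600.

1.600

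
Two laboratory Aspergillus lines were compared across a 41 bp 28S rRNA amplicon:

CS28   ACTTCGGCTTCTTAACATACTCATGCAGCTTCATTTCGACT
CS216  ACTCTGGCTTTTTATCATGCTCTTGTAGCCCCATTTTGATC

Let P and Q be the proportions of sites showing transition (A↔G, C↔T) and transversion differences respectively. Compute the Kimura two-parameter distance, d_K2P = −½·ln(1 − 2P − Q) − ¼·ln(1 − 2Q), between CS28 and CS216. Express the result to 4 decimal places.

Differing sites — 4:T/C (Ti); 5:C/T (Ti); 11:C/T (Ti); 15:A/T (Tv); 19:A/G (Ti); 23:A/T (Tv); 26:C/T (Ti); 30:T/C (Ti); 31:T/C (Ti); 37:C/T (Ti); 40:C/T (Ti); 41:T/C (Ti).
Of the 12 differences, 10 transitions and 2 transversions over 41 sites: P = 10/41 = 0.243902, Q = 2/41 = 0.048780.
d = −0.5·ln(0.463416) − 0.25·ln(0.902440) = −0.5·(-0.769130) − 0.25·(-0.102653) = 0.4102.

0.4102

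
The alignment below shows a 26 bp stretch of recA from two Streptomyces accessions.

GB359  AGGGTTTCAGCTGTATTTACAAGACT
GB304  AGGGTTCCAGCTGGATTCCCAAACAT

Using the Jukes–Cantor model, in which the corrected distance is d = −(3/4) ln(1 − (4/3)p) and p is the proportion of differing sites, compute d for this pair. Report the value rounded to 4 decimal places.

0.3335

Differing sites — 7:T/C; 14:T/G; 18:T/C; 19:A/C; 23:G/A; 24:A/C; 25:C/A.
p = 7/26 = 0.269231.
d = −0.75 · ln(1 − (4/3)·0.269231) = −0.75 · ln(0.641025) = −0.75 · (-0.444687) = 0.3335.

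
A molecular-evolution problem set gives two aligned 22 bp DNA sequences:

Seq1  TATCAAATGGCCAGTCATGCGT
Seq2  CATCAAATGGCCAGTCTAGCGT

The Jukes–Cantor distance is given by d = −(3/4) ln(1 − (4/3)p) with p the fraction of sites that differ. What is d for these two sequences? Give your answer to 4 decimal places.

0.1505

Differing sites — 1:T/C; 17:A/T; 18:T/A.
p = 3/22 = 0.136364.
d = −0.75 · ln(1 − (4/3)·0.136364) = −0.75 · ln(0.818181) = −0.75 · (-0.200672) = 0.1505.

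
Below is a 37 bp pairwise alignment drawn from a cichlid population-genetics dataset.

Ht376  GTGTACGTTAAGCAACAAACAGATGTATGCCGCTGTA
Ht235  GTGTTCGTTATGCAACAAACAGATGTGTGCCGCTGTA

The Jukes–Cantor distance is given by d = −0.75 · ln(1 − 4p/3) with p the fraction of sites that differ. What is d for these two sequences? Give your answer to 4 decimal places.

Differing sites — 5:A/T; 11:A/T; 27:A/G.
p = 3/37 = 0.081081.
d = −0.75 · ln(1 − (4/3)·0.081081) = −0.75 · ln(0.891892) = −0.75 · (-0.114410) = 0.0858.

0.0858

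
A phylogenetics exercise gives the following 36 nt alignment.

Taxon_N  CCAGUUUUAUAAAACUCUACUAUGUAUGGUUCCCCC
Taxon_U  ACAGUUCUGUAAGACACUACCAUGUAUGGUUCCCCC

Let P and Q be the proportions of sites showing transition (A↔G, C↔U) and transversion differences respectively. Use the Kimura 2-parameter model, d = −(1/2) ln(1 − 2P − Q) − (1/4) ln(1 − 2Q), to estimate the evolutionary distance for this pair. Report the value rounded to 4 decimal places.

0.1922

Mismatches occur at site 1 (C↔A, transversion), site 7 (U↔C, transition), site 9 (A↔G, transition), site 13 (A↔G, transition), site 16 (U↔A, transversion), site 21 (U↔C, transition).
Of the 6 differences, 4 transitions and 2 transversions over 36 sites: P = 4/36 = 0.111111, Q = 2/36 = 0.055556.
d = −0.5·ln(0.722222) − 0.25·ln(0.888888) = −0.5·(-0.325423) − 0.25·(-0.117784) = 0.1922.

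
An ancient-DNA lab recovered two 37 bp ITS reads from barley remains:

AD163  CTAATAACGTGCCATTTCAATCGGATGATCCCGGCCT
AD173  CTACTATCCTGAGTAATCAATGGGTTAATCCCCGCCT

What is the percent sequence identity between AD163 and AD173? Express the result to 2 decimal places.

67.57%

The sequences differ at positions 4 (A/C), 7 (A/T), 9 (G/C), 12 (C/A), 13 (C/G), 14 (A/T), 15 (T/A), 16 (T/A), 22 (C/G), 25 (A/T), 27 (G/A), 33 (G/C).
25 of the 37 sites match, so the percent identity is 25/37 × 100 = 67.57%.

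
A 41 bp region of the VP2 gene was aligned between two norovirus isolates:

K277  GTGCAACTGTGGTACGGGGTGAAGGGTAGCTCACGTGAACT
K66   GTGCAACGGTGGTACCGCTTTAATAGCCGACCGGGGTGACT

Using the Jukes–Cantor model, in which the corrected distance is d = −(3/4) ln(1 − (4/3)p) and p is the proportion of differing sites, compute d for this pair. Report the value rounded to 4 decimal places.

0.5510

The sequences differ at positions 8 (T/G), 16 (G/C), 18 (G/C), 19 (G/T), 21 (G/T), 24 (G/T), 25 (G/A), 27 (T/C), 28 (A/C), 30 (C/A), 31 (T/C), 33 (A/G), 34 (C/G), 36 (T/G), 37 (G/T), 38 (A/G).
p = 16/41 = 0.390244.
d = −0.75 · ln(1 − (4/3)·0.390244) = −0.75 · ln(0.479675) = −0.75 · (-0.734646) = 0.5510.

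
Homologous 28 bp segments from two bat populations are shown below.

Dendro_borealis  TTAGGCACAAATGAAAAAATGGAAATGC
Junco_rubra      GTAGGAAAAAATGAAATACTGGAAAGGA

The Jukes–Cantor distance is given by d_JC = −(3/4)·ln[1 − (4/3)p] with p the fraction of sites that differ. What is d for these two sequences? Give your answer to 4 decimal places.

0.3041

Differing sites — 1:T/G; 6:C/A; 8:C/A; 17:A/T; 19:A/C; 26:T/G; 28:C/A.
p = 7/28 = 0.250000.
d = −0.75 · ln(1 − (4/3)·0.250000) = −0.75 · ln(0.666667) = −0.75 · (-0.405465) = 0.3041.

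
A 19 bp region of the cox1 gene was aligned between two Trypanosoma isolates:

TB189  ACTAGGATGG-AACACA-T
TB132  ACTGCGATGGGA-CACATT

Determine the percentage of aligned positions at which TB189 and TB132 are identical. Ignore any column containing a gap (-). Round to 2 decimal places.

Excluding the 3 gap columns leaves 16 comparable sites.
Differing sites — 4:A/G; 5:G/C.
14 of the 16 comparable sites match, so the percent identity is 14/16 × 100 = 87.50%.

87.50%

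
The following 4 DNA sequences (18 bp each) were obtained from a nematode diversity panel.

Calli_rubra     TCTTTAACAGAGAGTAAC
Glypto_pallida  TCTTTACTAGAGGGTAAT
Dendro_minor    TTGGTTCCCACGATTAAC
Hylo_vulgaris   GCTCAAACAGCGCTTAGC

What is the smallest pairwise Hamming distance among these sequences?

Pairwise Hamming distances:
  Calli_rubra vs Glypto_pallida: 4
  Calli_rubra vs Dendro_minor: 9
  Calli_rubra vs Hylo_vulgaris: 7
  Glypto_pallida vs Dendro_minor: 11
  Glypto_pallida vs Hylo_vulgaris: 10
  Dendro_minor vs Hylo_vulgaris: 11
The smallest is 4, between Calli_rubra and Glypto_pallida.

4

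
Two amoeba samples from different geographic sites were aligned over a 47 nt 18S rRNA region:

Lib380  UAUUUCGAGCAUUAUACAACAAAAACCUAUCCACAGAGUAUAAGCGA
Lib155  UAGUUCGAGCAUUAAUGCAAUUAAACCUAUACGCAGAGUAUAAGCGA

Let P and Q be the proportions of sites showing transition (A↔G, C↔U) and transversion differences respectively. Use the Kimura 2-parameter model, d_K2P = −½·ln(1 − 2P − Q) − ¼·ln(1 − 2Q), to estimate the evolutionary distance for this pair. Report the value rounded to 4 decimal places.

0.2540

The sequences differ at positions 3 (U/G, transversion), 15 (U/A, transversion), 16 (A/U, transversion), 17 (C/G, transversion), 18 (A/C, transversion), 20 (C/A, transversion), 21 (A/U, transversion), 22 (A/U, transversion), 31 (C/A, transversion), 33 (A/G, transition).
Of the 10 differences, 1 transition and 9 transversions over 47 sites: P = 1/47 = 0.021277, Q = 9/47 = 0.191489.
d = −0.5·ln(0.765957) − 0.25·ln(0.617022) = −0.5·(-0.266629) − 0.25·(-0.482851) = 0.2540.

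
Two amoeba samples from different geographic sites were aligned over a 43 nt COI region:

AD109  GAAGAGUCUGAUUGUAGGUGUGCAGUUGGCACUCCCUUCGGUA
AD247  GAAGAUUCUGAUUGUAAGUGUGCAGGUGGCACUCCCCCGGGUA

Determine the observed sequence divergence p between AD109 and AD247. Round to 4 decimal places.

Mismatches occur at site 6 (G/U), site 17 (G/A), site 26 (U/G), site 37 (U/C), site 38 (U/C), site 39 (C/G).
There are 6 differences over 43 sites, so p = 6/43 = 0.1395.

0.1395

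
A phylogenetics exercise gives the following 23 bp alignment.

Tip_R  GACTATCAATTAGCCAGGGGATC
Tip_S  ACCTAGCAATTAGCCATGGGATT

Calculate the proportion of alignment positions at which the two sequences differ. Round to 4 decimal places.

Differing sites — 1:G/A; 2:A/C; 6:T/G; 17:G/T; 23:C/T.
There are 5 differences over 23 sites, so p = 5/23 = 0.2174.

0.2174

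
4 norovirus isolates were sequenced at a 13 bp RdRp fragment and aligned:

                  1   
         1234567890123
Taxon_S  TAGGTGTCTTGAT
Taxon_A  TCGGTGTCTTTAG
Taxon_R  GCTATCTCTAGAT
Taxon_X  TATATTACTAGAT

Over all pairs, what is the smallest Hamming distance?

3

Pairwise Hamming distances:
  Taxon_S vs Taxon_A: 3
  Taxon_S vs Taxon_R: 6
  Taxon_S vs Taxon_X: 5
  Taxon_A vs Taxon_R: 7
  Taxon_A vs Taxon_X: 8
  Taxon_R vs Taxon_X: 4
The smallest is 3, between Taxon_S and Taxon_A.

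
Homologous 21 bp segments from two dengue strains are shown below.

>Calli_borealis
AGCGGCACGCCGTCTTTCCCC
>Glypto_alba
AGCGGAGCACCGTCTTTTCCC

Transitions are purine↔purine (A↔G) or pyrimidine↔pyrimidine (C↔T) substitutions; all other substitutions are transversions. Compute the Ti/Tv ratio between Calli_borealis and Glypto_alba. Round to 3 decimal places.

Differing sites — 6:C/A (Tv); 7:A/G (Ti); 9:G/A (Ti); 18:C/T (Ti).
Of the 4 differences, 3 transitions and 1 transversion, so Ti/Tv = 3/1 = 3.000.

3.000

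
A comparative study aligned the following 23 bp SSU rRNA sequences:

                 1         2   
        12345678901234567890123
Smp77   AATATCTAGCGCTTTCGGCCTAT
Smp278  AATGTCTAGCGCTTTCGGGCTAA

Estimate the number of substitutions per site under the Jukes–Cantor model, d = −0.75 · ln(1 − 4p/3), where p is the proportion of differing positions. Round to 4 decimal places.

Differing sites — 4:A/G; 19:C/G; 23:T/A.
p = 3/23 = 0.130435.
d = −0.75 · ln(1 − (4/3)·0.130435) = −0.75 · ln(0.826087) = −0.75 · (-0.191055) = 0.1433.

0.1433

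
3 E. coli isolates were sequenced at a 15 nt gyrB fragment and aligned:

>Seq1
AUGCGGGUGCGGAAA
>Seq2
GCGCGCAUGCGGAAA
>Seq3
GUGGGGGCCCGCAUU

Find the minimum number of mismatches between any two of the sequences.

4

Pairwise Hamming distances:
  Seq1 vs Seq2: 4
  Seq1 vs Seq3: 7
  Seq2 vs Seq3: 9
The smallest is 4, between Seq1 and Seq2.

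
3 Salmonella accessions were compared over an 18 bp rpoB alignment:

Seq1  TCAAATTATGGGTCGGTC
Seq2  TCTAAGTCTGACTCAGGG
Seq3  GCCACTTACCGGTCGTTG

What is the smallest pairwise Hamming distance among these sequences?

Pairwise Hamming distances:
  Seq1 vs Seq2: 8
  Seq1 vs Seq3: 7
  Seq2 vs Seq3: 12
The smallest is 7, between Seq1 and Seq3.

7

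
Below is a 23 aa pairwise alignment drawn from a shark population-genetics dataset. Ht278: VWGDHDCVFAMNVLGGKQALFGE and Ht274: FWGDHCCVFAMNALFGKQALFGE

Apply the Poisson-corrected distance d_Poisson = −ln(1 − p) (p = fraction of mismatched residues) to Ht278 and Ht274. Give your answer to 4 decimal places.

Differing sites — 1:V/F; 6:D/C; 13:V/A; 15:G/F.
p = 4/23 = 0.173913.
d = −ln(1 − 0.173913) = −ln(0.826087) = 0.1911.

0.1911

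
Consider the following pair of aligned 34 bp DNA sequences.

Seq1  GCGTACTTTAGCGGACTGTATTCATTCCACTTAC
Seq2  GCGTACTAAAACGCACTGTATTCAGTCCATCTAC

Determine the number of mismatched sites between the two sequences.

7

Mismatches occur at site 8 (T/A), site 9 (T/A), site 11 (G/A), site 14 (G/C), site 25 (T/G), site 30 (C/T), site 31 (T/C).
That gives 7 mismatches out of 34 aligned sites, so the Hamming distance is 7.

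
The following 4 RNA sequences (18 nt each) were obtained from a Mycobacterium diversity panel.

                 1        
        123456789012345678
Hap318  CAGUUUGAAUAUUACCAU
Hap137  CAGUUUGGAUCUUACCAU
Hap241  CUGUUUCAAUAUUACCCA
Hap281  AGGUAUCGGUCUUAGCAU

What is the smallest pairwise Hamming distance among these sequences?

Pairwise Hamming distances:
  Hap318 vs Hap137: 2
  Hap318 vs Hap241: 4
  Hap318 vs Hap281: 8
  Hap137 vs Hap241: 6
  Hap137 vs Hap281: 6
  Hap241 vs Hap281: 9
The smallest is 2, between Hap318 and Hap137.

2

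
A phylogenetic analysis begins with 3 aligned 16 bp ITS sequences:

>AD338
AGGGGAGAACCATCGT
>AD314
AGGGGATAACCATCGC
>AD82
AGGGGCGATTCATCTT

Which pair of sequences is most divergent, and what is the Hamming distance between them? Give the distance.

6

Pairwise Hamming distances:
  AD338 vs AD314: 2
  AD338 vs AD82: 4
  AD314 vs AD82: 6
The largest is 6, between AD314 and AD82.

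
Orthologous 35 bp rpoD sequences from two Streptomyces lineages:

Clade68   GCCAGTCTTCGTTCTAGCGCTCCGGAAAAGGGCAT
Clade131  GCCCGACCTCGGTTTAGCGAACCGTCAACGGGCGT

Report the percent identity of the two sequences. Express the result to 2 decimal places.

Differing sites — 4:A/C; 6:T/A; 8:T/C; 12:T/G; 14:C/T; 20:C/A; 21:T/A; 25:G/T; 26:A/C; 29:A/C; 34:A/G.
24 of the 35 sites match, so the percent identity is 24/35 × 100 = 68.57%.

68.57%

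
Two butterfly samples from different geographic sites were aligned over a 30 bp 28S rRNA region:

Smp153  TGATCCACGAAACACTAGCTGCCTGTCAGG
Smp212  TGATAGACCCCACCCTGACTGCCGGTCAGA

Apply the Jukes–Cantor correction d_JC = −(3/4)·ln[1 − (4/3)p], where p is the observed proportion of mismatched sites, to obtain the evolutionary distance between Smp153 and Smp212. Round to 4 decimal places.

0.4408

Mismatches occur at site 5 (C→A), site 6 (C→G), site 9 (G→C), site 10 (A→C), site 11 (A→C), site 14 (A→C), site 17 (A→G), site 18 (G→A), site 24 (T→G), site 30 (G→A).
p = 10/30 = 0.333333.
d = −0.75 · ln(1 − (4/3)·0.333333) = −0.75 · ln(0.555556) = −0.75 · (-0.587786) = 0.4408.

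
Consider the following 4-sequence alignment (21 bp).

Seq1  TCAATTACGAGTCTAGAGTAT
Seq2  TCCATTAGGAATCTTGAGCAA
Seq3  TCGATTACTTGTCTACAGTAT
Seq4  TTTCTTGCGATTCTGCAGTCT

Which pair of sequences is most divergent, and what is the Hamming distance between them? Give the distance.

11

Pairwise Hamming distances:
  Seq1 vs Seq2: 6
  Seq1 vs Seq3: 4
  Seq1 vs Seq4: 8
  Seq2 vs Seq3: 9
  Seq2 vs Seq4: 11
  Seq3 vs Seq4: 9
The largest is 11, between Seq2 and Seq4.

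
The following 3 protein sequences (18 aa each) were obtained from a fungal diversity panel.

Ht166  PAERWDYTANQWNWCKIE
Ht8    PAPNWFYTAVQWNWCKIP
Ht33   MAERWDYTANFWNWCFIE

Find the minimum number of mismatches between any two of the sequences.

3

Pairwise Hamming distances:
  Ht166 vs Ht8: 5
  Ht166 vs Ht33: 3
  Ht8 vs Ht33: 8
The smallest is 3, between Ht166 and Ht33.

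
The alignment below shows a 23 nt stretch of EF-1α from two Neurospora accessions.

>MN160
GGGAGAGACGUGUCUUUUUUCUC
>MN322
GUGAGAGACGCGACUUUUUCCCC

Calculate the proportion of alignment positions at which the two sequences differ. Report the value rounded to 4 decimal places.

0.2174

Mismatches occur at site 2 (G/U), site 11 (U/C), site 13 (U/A), site 20 (U/C), site 22 (U/C).
There are 5 differences over 23 sites, so p = 5/23 = 0.2174.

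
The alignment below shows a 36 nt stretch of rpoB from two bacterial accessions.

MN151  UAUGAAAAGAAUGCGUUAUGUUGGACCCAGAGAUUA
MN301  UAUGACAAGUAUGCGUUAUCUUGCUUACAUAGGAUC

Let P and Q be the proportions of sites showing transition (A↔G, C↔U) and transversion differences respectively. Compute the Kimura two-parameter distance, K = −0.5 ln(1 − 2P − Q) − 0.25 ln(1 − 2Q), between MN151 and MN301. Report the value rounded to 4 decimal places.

0.3973

Differing sites — 6:A/C (Tv); 10:A/U (Tv); 20:G/C (Tv); 24:G/C (Tv); 25:A/U (Tv); 26:C/U (Ti); 27:C/A (Tv); 30:G/U (Tv); 33:A/G (Ti); 34:U/A (Tv); 36:A/C (Tv).
Of the 11 differences, 2 transitions and 9 transversions over 36 sites: P = 2/36 = 0.055556, Q = 9/36 = 0.250000.
d = −0.5·ln(0.638888) − 0.25·ln(0.500000) = −0.5·(-0.448026) − 0.25·(-0.693147) = 0.3973.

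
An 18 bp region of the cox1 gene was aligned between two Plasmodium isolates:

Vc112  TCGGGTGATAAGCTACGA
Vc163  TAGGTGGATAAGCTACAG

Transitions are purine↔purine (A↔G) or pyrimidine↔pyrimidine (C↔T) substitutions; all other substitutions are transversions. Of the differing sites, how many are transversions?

3

Differing sites — 2:C/A (Tv); 5:G/T (Tv); 6:T/G (Tv); 17:G/A (Ti); 18:A/G (Ti).
Of the 5 differences, 2 transitions and 3 transversions, so the answer is 3.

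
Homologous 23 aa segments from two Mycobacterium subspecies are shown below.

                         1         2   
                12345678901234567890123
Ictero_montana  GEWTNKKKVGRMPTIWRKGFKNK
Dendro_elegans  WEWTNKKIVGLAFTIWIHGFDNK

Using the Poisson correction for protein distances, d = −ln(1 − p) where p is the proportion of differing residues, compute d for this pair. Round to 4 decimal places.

Mismatches occur at site 1 (G→W), site 8 (K→I), site 11 (R→L), site 12 (M→A), site 13 (P→F), site 17 (R→I), site 18 (K→H), site 21 (K→D).
p = 8/23 = 0.347826.
d = −ln(1 − 0.347826) = −ln(0.652174) = 0.4274.

0.4274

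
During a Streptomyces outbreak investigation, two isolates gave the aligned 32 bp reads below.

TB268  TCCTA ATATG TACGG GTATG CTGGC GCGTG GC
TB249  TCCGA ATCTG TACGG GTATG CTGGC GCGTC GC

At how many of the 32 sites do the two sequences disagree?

The sequences differ at positions 4 (T/G), 8 (A/C), 30 (G/C).
That gives 3 mismatches out of 32 aligned sites, so the Hamming distance is 3.

3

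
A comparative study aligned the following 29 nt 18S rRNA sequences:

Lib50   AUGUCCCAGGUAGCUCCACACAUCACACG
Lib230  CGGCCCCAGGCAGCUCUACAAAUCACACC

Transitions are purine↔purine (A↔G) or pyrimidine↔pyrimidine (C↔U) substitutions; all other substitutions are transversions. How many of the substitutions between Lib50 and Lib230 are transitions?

The sequences differ at positions 1 (A/C, transversion), 2 (U/G, transversion), 4 (U/C, transition), 11 (U/C, transition), 17 (C/U, transition), 21 (C/A, transversion), 29 (G/C, transversion).
Of the 7 differences, 3 transitions and 4 transversions, so the answer is 3.

3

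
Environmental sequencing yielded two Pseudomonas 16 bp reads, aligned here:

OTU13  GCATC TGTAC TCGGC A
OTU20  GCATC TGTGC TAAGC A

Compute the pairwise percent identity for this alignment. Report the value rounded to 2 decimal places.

The sequences differ at positions 9 (A/G), 12 (C/A), 13 (G/A).
13 of the 16 sites match, so the percent identity is 13/16 × 100 = 81.25%.

81.25%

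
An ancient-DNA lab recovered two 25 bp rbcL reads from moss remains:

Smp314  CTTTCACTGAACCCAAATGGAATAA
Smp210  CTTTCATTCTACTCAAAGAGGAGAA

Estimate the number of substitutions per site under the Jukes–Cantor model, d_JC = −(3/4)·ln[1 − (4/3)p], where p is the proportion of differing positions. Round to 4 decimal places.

The sequences differ at positions 7 (C/T), 9 (G/C), 10 (A/T), 13 (C/T), 18 (T/G), 19 (G/A), 21 (A/G), 23 (T/G).
p = 8/25 = 0.320000.
d = −0.75 · ln(1 − (4/3)·0.320000) = −0.75 · ln(0.573333) = −0.75 · (-0.556289) = 0.4172.

0.4172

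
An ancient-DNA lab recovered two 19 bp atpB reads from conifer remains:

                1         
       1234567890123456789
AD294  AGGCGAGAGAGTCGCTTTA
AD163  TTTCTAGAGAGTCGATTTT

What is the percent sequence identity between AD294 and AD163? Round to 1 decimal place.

Differing sites — 1:A/T; 2:G/T; 3:G/T; 5:G/T; 15:C/A; 19:A/T.
13 of the 19 sites match, so the percent identity is 13/19 × 100 = 68.4%.

68.4%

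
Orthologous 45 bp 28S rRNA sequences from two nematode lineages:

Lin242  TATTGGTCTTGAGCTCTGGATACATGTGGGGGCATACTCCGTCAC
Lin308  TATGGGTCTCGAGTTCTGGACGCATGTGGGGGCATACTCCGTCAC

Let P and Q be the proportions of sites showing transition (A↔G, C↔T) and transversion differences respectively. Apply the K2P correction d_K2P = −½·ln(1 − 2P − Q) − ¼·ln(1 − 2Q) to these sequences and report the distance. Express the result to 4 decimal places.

Mismatches occur at site 4 (T↔G, transversion), site 10 (T↔C, transition), site 14 (C↔T, transition), site 21 (T↔C, transition), site 22 (A↔G, transition).
Of the 5 differences, 4 transitions and 1 transversion over 45 sites: P = 4/45 = 0.088889, Q = 1/45 = 0.022222.
d = −0.5·ln(0.800000) − 0.25·ln(0.955556) = −0.5·(-0.223144) − 0.25·(-0.045462) = 0.1229.

0.1229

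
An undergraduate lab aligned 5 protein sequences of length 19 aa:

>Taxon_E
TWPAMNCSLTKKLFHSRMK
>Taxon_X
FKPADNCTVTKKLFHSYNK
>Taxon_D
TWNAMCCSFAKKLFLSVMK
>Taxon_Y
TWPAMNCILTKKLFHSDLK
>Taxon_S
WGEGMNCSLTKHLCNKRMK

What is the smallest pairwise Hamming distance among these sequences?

3

Pairwise Hamming distances:
  Taxon_E vs Taxon_X: 7
  Taxon_E vs Taxon_D: 6
  Taxon_E vs Taxon_Y: 3
  Taxon_E vs Taxon_S: 8
  Taxon_X vs Taxon_D: 11
  Taxon_X vs Taxon_Y: 7
  Taxon_X vs Taxon_S: 13
  Taxon_D vs Taxon_Y: 8
  Taxon_D vs Taxon_S: 12
  Taxon_Y vs Taxon_S: 11
The smallest is 3, between Taxon_E and Taxon_Y.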